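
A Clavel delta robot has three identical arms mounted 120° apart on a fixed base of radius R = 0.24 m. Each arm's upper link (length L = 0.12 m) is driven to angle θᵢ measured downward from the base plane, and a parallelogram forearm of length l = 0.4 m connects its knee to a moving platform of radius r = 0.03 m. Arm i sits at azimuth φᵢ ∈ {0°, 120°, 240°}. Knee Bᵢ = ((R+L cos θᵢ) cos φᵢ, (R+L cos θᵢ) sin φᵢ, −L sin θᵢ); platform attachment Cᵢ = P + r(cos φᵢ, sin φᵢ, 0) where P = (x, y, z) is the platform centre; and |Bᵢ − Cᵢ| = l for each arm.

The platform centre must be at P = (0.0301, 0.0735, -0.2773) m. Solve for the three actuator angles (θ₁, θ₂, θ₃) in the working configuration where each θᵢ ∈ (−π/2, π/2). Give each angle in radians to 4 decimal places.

θ₁ = 0.1749, θ₂ = 0.0004, θ₃ = 0.9598

φ1=0.0° → target in arm frame (0.0301, 0.0735)
  A cos θ + B sin θ = C:  0.1799·cos θ + -0.2773·sin θ = 0.1289
  θ1 = atan2(B,A) + arccos(C/0.3305) = 0.1749
rotate P by −φ2: (0.0486, -0.0628, -0.2773)
  A cos θ + B sin θ = C:  0.1614·cos θ + -0.2773·sin θ = 0.1613
  √(A²+B²)=0.3208;  θ2 = -1.0437+1.0441 ≈ 0.0004
arm 3 (φ=240.0°): x'=-0.0787, y'=-0.0107
  A cos θ + B sin θ = C:  0.2887·cos θ + -0.2773·sin θ = -0.0615
  θ3 = atan2(B,A) + arccos(C/0.4003) = 0.9598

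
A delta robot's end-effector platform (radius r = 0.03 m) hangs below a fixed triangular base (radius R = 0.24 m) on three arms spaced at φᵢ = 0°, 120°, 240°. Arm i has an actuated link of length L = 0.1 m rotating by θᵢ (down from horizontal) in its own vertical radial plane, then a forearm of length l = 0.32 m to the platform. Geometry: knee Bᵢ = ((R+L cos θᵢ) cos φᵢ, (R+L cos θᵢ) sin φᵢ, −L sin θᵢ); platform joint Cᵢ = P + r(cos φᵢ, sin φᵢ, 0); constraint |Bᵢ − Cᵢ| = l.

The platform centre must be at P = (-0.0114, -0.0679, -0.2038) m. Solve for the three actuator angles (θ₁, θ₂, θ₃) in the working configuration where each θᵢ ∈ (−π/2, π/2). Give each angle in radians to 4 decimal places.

rotate P by −φ1: (-0.0114, -0.0679, -0.2038)
  e−x'=0.2214;  (l²−L²−(e−x')²−y'²−z²)/2L = -0.0138
  √(A²+B²)=0.3009;  θ1 = -0.7440+1.6167 ≈ 0.8727
arm 2 (φ=120.0°): x'=-0.0531, y'=0.0438
  e−x'=0.2631;  (l²−L²−(e−x')²−y'²−z²)/2L = -0.1014
  θ2 = atan2(B,A) + arccos(C/0.3328) = 1.2213
arm 3 (φ=240.0°): x'=0.0645, y'=0.0241
  e−x'=0.1455;  (l²−L²−(e−x')²−y'²−z²)/2L = 0.1456
  θ3 = atan2(B,A) + arccos(C/0.2504) = -0.0004

θ₁ = 0.8727, θ₂ = 1.2213, θ₃ = -0.0004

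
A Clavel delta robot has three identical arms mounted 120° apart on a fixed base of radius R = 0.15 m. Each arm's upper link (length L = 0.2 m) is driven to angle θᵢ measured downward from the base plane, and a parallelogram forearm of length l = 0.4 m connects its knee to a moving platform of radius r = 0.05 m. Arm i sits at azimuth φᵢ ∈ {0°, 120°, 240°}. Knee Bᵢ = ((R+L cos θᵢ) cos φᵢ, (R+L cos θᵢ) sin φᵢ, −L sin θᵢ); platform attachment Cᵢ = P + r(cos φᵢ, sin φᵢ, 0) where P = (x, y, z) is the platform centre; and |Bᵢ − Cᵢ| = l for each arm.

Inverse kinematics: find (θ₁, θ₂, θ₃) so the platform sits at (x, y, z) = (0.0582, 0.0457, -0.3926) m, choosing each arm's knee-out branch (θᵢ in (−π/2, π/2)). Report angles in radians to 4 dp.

φ1=0.0° → target in arm frame (0.0582, 0.0457)
  A cos θ + B sin θ = C:  0.0418·cos θ + -0.3926·sin θ = -0.0949
  γ=atan2(-0.3926,0.0418)=-1.4647;  ψ=arccos(-0.2404)=1.8136;  θ1=γ+ψ≈0.3489
arm 2 (φ=120.0°): x'=0.0105, y'=-0.0733
  e−x'=0.0895;  (l²−L²−(e−x')²−y'²−z²)/2L = -0.1188
  γ=atan2(-0.3926,0.0895)=-1.3466;  ψ=arccos(-0.2950)=1.8702;  θ2=γ+ψ≈0.5236
rotate P by −φ3: (-0.0687, 0.0276, -0.3926)
  e−x'=0.1687;  (l²−L²−(e−x')²−y'²−z²)/2L = -0.1584
  θ3 = atan2(B,A) + arccos(C/0.4273) = 0.7855

θ₁ = 0.3489, θ₂ = 0.5236, θ₃ = 0.7855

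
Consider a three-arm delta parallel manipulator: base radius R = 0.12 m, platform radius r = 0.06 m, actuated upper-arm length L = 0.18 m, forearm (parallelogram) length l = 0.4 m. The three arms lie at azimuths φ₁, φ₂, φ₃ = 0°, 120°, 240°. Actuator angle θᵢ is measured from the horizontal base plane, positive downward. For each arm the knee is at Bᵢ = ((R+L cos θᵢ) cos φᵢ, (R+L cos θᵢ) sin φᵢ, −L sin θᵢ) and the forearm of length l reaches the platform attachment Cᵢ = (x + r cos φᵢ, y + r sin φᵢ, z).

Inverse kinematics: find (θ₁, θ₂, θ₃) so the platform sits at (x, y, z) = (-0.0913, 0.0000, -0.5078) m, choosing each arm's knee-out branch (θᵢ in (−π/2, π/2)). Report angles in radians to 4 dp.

θ₁ = 1.2217, θ₂ = 0.8727, θ₃ = 0.8727

rotate P by −φ1: (-0.0913, 0.0000, -0.5078)
  e−x'=0.1513;  (l²−L²−(e−x')²−y'²−z²)/2L = -0.4254
  √(A²+B²)=0.5299;  θ1 = -1.2812+2.5029 ≈ 1.2217
arm 2 (φ=120.0°): x'=0.0456, y'=0.0791
  A cos θ + B sin θ = C:  0.0144·cos θ + -0.5078·sin θ = -0.3798
  θ2 = atan2(B,A) + arccos(C/0.5080) = 0.8727
rotate P by −φ3: (0.0457, -0.0791, -0.5078)
  A=0.0143, B=-0.5078, C=(l²−L²−A²−y'²−z²)/(2L)=-0.3798
  θ3 = atan2(B,A) + arccos(C/0.5080) = 0.8727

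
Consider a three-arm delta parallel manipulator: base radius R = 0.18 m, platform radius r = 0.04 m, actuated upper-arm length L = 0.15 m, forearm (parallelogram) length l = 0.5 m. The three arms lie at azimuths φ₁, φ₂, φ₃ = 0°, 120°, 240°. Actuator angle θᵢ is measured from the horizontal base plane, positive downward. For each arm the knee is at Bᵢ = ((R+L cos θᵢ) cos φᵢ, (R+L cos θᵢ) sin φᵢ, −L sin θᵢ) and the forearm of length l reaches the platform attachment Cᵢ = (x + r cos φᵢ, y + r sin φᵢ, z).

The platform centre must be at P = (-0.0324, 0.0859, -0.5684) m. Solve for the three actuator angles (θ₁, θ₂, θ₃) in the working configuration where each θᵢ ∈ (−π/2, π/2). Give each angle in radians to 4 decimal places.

θ₁ = 1.1344, θ₂ = 0.6980, θ₃ = 1.2217

arm 1 (φ=0.0°): x'=-0.0324, y'=0.0859
  A cos θ + B sin θ = C:  0.1724·cos θ + -0.5684·sin θ = -0.4423
  γ=atan2(-0.5684,0.1724)=-1.2763;  ψ=arccos(-0.7446)=2.4107;  θ1=γ+ψ≈1.1344
rotate P by −φ2: (0.0906, -0.0149, -0.5684)
  A=0.0494, B=-0.5684, C=(l²−L²−A²−y'²−z²)/(2L)=-0.3275
  γ=atan2(-0.5684,0.0494)=-1.4841;  ψ=arccos(-0.5740)=2.1821;  θ2=γ+ψ≈0.6980
rotate P by −φ3: (-0.0582, -0.0710, -0.5684)
  e−x'=0.1982;  (l²−L²−(e−x')²−y'²−z²)/2L = -0.4663
  γ=atan2(-0.5684,0.1982)=-1.2353;  ψ=arccos(-0.7747)=2.4570;  θ3=γ+ψ≈1.2217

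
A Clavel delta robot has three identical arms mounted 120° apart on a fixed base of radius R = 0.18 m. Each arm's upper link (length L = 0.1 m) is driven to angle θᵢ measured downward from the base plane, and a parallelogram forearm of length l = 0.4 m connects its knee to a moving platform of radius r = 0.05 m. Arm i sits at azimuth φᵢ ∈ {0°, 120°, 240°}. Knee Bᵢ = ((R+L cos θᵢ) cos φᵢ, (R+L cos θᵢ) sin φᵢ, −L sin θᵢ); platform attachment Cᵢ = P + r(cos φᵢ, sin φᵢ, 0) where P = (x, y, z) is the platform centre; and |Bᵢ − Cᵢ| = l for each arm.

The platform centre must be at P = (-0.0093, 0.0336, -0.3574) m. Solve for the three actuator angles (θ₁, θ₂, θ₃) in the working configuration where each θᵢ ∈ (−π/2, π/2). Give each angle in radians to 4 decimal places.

θ₁ = 0.3491, θ₂ = 0.0876, θ₃ = 0.4363

arm 1 (φ=0.0°): x'=-0.0093, y'=0.0336
  e−x'=0.1393;  (l²−L²−(e−x')²−y'²−z²)/2L = 0.0087
  γ=atan2(-0.3574,0.1393)=-1.1991;  ψ=arccos(0.0226)=1.5482;  θ1=γ+ψ≈0.3491
rotate P by −φ2: (0.0337, -0.0087, -0.3574)
  e−x'=0.0963;  (l²−L²−(e−x')²−y'²−z²)/2L = 0.0646
  √(A²+B²)=0.3701;  θ2 = -1.3077+1.3953 ≈ 0.0876
rotate P by −φ3: (-0.0244, -0.0249, -0.3574)
  A=0.1544, B=-0.3574, C=(l²−L²−A²−y'²−z²)/(2L)=-0.0110
  γ=atan2(-0.3574,0.1544)=-1.1629;  ψ=arccos(-0.0283)=1.5991;  θ3=γ+ψ≈0.4363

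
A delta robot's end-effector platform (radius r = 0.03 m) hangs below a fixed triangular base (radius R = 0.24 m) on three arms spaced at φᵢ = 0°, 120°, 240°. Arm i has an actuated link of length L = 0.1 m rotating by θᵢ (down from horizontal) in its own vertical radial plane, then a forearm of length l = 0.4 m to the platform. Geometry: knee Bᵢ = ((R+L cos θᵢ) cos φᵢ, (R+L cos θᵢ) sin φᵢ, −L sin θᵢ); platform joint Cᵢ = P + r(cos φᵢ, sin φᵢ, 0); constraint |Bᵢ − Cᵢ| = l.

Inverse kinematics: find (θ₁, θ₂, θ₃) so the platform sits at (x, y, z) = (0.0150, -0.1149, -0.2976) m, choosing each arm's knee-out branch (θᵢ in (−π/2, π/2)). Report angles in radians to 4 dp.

θ₁ = 0.4361, θ₂ = 1.3084, θ₃ = -0.3494

arm 1 (φ=0.0°): x'=0.0150, y'=-0.1149
  A cos θ + B sin θ = C:  0.1950·cos θ + -0.2976·sin θ = 0.0510
  θ1 = atan2(B,A) + arccos(C/0.3558) = 0.4361
rotate P by −φ2: (-0.1070, 0.0445, -0.2976)
  A=0.3170, B=-0.2976, C=(l²−L²−A²−y'²−z²)/(2L)=-0.2052
  √(A²+B²)=0.4348;  θ2 = -0.7538+2.0622 ≈ 1.3084
arm 3 (φ=240.0°): x'=0.0920, y'=0.0704
  A cos θ + B sin θ = C:  0.1180·cos θ + -0.2976·sin θ = 0.2127
  √(A²+B²)=0.3201;  θ3 = -1.1933+0.8439 ≈ -0.3494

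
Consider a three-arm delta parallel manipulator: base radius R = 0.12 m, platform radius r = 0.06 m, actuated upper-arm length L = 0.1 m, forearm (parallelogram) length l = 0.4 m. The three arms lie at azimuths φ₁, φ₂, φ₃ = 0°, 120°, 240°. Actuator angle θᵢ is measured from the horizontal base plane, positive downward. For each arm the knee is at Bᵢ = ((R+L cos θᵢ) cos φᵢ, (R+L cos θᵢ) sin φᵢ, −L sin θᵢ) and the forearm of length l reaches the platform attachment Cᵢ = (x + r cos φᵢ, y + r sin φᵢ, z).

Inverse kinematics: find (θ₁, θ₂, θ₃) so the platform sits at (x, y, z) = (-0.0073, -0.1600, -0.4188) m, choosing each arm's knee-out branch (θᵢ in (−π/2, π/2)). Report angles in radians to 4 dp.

arm 1 (φ=0.0°): x'=-0.0073, y'=-0.1600
  A=0.0673, B=-0.4188, C=(l²−L²−A²−y'²−z²)/(2L)=-0.2776
  γ=atan2(-0.4188,0.0673)=-1.4115;  ψ=arccos(-0.6545)=2.2843;  θ1=γ+ψ≈0.8728
arm 2 (φ=120.0°): x'=-0.1349, y'=0.0863
  A=0.1949, B=-0.4188, C=(l²−L²−A²−y'²−z²)/(2L)=-0.3542
  √(A²+B²)=0.4619;  θ2 = -1.1352+2.4445 ≈ 1.3093
arm 3 (φ=240.0°): x'=0.1422, y'=0.0737
  A cos θ + B sin θ = C:  -0.0822·cos θ + -0.4188·sin θ = -0.1879
  γ=atan2(-0.4188,-0.0822)=-1.7646;  ψ=arccos(-0.4403)=2.0267;  θ3=γ+ψ≈0.2621

θ₁ = 0.8728, θ₂ = 1.3093, θ₃ = 0.2621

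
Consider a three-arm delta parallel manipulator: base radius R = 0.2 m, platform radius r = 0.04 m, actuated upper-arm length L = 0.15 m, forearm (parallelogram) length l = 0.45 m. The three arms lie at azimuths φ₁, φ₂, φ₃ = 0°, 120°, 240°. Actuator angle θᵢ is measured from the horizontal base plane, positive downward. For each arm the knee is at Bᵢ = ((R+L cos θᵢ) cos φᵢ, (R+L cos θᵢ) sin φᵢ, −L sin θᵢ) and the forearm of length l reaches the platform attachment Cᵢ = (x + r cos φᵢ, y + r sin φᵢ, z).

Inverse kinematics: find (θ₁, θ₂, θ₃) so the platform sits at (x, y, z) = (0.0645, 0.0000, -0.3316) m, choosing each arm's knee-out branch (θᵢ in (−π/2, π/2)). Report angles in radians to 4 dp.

rotate P by −φ1: (0.0645, 0.0000, -0.3316)
  e−x'=0.0955;  (l²−L²−(e−x')²−y'²−z²)/2L = 0.2031
  γ=atan2(-0.3316,0.0955)=-1.2904;  ψ=arccos(0.5885)=0.9416;  θ1=γ+ψ≈-0.3488
arm 2 (φ=120.0°): x'=-0.0322, y'=-0.0559
  e−x'=0.1922;  (l²−L²−(e−x')²−y'²−z²)/2L = 0.0999
  √(A²+B²)=0.3833;  θ2 = -1.0454+1.3072 ≈ 0.2618
arm 3 (φ=240.0°): x'=-0.0323, y'=0.0559
  A cos θ + B sin θ = C:  0.1923·cos θ + -0.3316·sin θ = 0.0999
  θ3 = atan2(B,A) + arccos(C/0.3833) = 0.2618

θ₁ = -0.3488, θ₂ = 0.2618, θ₃ = 0.2618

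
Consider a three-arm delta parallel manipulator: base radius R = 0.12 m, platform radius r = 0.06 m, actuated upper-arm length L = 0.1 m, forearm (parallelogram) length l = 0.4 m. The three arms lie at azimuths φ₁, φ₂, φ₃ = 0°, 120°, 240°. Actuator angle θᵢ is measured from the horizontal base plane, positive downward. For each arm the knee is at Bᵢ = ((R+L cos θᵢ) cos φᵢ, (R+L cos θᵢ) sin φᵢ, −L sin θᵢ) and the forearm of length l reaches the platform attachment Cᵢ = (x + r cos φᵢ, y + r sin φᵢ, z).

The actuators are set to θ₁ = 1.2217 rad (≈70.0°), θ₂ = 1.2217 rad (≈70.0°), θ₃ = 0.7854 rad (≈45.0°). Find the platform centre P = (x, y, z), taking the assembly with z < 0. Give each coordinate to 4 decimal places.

(-0.0367, -0.0635, -0.4666)

centre 1 = (0.0942·cos0.0°, 0.0942·sin0.0°, -0.0940) = (0.0942, 0.0000, -0.0940)
arm 2 at φ=120.0°: e+L cos θ2 = 0.0942;  centre 2 = (-0.0471, 0.0816, -0.0940)
arm 3 at φ=240.0°: e+L cos θ3 = 0.1307;  centre 3 = (-0.0654, -0.1132, -0.0707)
subtract pairs → two planes through P
linear system: -0.2826x+0.1632y = 0.0000−0.0000z; -0.3191x+-0.2264y = 0.0044−0.0465z
Cramer: x(z) = -0.0062+0.0654z;  y(z) = -0.0107+0.1133z
quadratic in z: (1.0171)z²+(0.1724)z+(-0.1410)=0, √Δ=0.7767 → z ∈ {-0.4666, 0.2971}; z = -0.4666 (taking z<0)
x = -0.0367, y = -0.0635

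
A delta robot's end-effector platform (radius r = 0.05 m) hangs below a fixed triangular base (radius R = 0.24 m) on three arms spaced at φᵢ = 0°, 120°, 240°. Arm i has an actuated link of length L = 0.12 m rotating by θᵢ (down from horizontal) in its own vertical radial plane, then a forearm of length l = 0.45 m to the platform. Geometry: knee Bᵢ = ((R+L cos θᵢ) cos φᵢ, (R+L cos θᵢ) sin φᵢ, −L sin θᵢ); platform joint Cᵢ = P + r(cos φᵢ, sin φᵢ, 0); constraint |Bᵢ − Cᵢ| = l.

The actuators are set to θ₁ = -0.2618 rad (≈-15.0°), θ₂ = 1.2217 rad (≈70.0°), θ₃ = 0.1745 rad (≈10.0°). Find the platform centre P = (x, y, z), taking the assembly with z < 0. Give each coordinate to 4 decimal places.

(0.1028, -0.1098, -0.3552)

φ1=0.0°: virtual centre (0.3059, 0.0000, 0.0311), radius l
O2 = (0.2310·cos120.0°, 0.2310·sin120.0°, -0.1128) = (-0.1155, 0.2001, -0.1128)
arm 3 at φ=240.0°: ρ3 = 0.3082;  O3 = (-0.1541, -0.2669, -0.0208)
|O₂|²−|O₁|² = -0.0284;  |O₃|²−|O₁|² = 0.0009
[-0.8429 0.4002 -0.2876]·P = -0.0284;  [-0.9200 -0.5338 -0.1038]·P = 0.0009
Cramer: x(z) = 0.0181-0.2384z;  y(z) = -0.0329+0.2165z
quadratic in z: (1.1038)z²+(0.0609)z+(-0.1176)=0, √Δ=0.7233 → z ∈ {-0.3552, 0.3001}; z = -0.3552 (taking z<0)
x = 0.1028, y = -0.1098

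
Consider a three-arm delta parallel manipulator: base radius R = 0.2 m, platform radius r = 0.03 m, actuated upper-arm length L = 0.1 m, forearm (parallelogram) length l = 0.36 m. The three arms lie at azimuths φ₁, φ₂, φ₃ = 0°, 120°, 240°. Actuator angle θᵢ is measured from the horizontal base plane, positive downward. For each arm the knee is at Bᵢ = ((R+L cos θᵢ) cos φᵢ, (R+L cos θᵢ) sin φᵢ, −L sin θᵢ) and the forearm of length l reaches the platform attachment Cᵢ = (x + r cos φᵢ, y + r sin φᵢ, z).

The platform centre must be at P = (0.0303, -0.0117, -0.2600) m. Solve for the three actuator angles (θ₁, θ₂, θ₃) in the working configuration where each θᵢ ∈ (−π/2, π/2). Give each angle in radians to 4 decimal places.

arm 1 (φ=0.0°): x'=0.0303, y'=-0.0117
  e−x'=0.1397;  (l²−L²−(e−x')²−y'²−z²)/2L = 0.1617
  √(A²+B²)=0.2952;  θ1 = -1.0777+0.9909 ≈ -0.0869
arm 2 (φ=120.0°): x'=-0.0253, y'=-0.0204
  e−x'=0.1953;  (l²−L²−(e−x')²−y'²−z²)/2L = 0.0672
  γ=atan2(-0.2600,0.1953)=-0.9266;  ψ=arccos(0.2068)=1.3625;  θ2=γ+ψ≈0.4359
φ3=240.0° → target in arm frame (-0.0050, 0.0321)
  e−x'=0.1750;  (l²−L²−(e−x')²−y'²−z²)/2L = 0.1017
  √(A²+B²)=0.3134;  θ3 = -0.9783+1.2403 ≈ 0.2620

θ₁ = -0.0869, θ₂ = 0.4359, θ₃ = 0.2620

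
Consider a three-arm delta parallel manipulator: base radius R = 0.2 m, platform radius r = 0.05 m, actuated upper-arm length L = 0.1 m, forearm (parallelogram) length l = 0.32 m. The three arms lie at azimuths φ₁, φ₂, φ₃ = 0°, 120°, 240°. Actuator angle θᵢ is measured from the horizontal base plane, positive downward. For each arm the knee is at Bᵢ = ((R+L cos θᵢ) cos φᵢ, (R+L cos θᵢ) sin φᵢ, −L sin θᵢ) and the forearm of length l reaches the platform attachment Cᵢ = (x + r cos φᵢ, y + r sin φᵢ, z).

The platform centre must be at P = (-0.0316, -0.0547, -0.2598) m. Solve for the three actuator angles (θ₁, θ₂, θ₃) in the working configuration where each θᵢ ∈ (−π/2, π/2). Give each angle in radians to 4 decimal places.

θ₁ = 0.7855, θ₂ = 0.7853, θ₃ = 0.0000

rotate P by −φ1: (-0.0316, -0.0547, -0.2598)
  e−x'=0.1816;  (l²−L²−(e−x')²−y'²−z²)/2L = -0.0553
  θ1 = atan2(B,A) + arccos(C/0.3170) = 0.7855
arm 2 (φ=120.0°): x'=-0.0316, y'=0.0547
  e−x'=0.1816;  (l²−L²−(e−x')²−y'²−z²)/2L = -0.0553
  √(A²+B²)=0.3170;  θ2 = -0.9608+1.7461 ≈ 0.7853
rotate P by −φ3: (0.0632, 0.0000, -0.2598)
  A=0.0868, B=-0.2598, C=(l²−L²−A²−y'²−z²)/(2L)=0.0868
  √(A²+B²)=0.2739;  θ3 = -1.2483+1.2483 ≈ 0.0000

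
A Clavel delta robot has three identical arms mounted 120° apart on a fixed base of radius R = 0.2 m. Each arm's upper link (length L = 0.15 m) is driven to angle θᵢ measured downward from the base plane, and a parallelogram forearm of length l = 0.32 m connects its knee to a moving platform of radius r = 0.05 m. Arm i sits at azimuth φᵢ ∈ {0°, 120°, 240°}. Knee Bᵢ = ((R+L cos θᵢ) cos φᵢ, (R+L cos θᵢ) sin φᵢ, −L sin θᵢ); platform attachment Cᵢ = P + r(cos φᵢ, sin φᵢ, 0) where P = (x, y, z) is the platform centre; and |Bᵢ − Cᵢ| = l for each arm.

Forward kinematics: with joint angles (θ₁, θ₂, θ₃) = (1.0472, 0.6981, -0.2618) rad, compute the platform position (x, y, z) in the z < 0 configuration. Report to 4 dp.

centre 1 = (0.2250·cos0.0°, 0.2250·sin0.0°, -0.1299) = (0.2250, 0.0000, -0.1299)
arm 2 at φ=120.0°: e+L cos θ2 = 0.2649;  centre 2 = (-0.1325, 0.2294, -0.0964)
centre 3 = (0.2949·cos240.0°, 0.2949·sin240.0°, 0.0388) = (-0.1474, -0.2554, 0.0388)
eliminate P² terms by subtracting sphere 1 from 2 and 3
linear system: -0.7149x+0.4588y = 0.0120−0.0670z; -0.7449x+-0.5108y = 0.0210−0.3375z
det = 0.7069;  x = -0.0223+0.2674z,  y = -0.0086+0.2707z
quadratic in z: (1.1448)z²+(0.1229)z+(-0.0243)=0, √Δ=0.3556 → z ∈ {-0.2090, 0.1016}; z = -0.2090 (taking z<0)
x = -0.0781, y = -0.0652

(-0.0781, -0.0652, -0.2090)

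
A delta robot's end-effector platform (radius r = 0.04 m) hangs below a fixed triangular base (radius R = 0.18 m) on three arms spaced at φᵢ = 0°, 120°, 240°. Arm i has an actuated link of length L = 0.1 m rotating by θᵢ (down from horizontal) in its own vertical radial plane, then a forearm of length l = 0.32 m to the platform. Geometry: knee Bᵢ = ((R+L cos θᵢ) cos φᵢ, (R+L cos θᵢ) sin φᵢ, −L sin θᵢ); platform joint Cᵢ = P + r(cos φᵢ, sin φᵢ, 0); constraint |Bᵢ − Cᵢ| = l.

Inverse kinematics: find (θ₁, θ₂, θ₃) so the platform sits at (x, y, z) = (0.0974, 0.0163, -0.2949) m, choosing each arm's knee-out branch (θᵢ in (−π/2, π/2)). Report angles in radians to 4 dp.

rotate P by −φ1: (0.0974, 0.0163, -0.2949)
  A cos θ + B sin θ = C:  0.0426·cos θ + -0.2949·sin θ = 0.0168
  √(A²+B²)=0.2980;  θ1 = -1.4273+1.5145 ≈ 0.0872
arm 2 (φ=120.0°): x'=-0.0346, y'=-0.0925
  e−x'=0.1746;  (l²−L²−(e−x')²−y'²−z²)/2L = -0.1680
  γ=atan2(-0.2949,0.1746)=-1.0363;  ψ=arccos(-0.4902)=2.0832;  θ2=γ+ψ≈1.0469
rotate P by −φ3: (-0.0628, 0.0762, -0.2949)
  e−x'=0.2028;  (l²−L²−(e−x')²−y'²−z²)/2L = -0.2075
  γ=atan2(-0.2949,0.2028)=-0.9683;  ψ=arccos(-0.5799)=2.1893;  θ3=γ+ψ≈1.2210

θ₁ = 0.0872, θ₂ = 1.0469, θ₃ = 1.2210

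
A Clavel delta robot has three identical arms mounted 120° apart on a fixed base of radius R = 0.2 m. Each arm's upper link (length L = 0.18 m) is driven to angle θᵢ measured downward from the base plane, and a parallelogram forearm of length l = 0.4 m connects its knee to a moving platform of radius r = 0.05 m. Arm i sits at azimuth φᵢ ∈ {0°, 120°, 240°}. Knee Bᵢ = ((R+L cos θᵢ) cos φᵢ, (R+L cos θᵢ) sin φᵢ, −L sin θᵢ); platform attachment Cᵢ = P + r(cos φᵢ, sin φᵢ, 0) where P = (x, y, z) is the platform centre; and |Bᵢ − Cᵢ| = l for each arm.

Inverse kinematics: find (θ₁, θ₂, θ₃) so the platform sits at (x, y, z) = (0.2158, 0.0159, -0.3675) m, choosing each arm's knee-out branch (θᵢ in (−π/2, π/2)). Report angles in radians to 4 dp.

arm 1 (φ=0.0°): x'=0.2158, y'=0.0159
  A cos θ + B sin θ = C:  -0.0658·cos θ + -0.3675·sin θ = -0.0334
  √(A²+B²)=0.3733;  θ1 = -1.7480+1.6605 ≈ -0.0875
rotate P by −φ2: (-0.0941, -0.1948, -0.3675)
  A=0.2441, B=-0.3675, C=(l²−L²−A²−y'²−z²)/(2L)=-0.2917
  γ=atan2(-0.3675,0.2441)=-0.9844;  ψ=arccos(-0.6612)=2.2932;  θ2=γ+ψ≈1.3088
arm 3 (φ=240.0°): x'=-0.1217, y'=0.1789
  A cos θ + B sin θ = C:  0.2717·cos θ + -0.3675·sin θ = -0.3147
  √(A²+B²)=0.4570;  θ3 = -0.9342+2.3303 ≈ 1.3960

θ₁ = -0.0875, θ₂ = 1.3088, θ₃ = 1.3960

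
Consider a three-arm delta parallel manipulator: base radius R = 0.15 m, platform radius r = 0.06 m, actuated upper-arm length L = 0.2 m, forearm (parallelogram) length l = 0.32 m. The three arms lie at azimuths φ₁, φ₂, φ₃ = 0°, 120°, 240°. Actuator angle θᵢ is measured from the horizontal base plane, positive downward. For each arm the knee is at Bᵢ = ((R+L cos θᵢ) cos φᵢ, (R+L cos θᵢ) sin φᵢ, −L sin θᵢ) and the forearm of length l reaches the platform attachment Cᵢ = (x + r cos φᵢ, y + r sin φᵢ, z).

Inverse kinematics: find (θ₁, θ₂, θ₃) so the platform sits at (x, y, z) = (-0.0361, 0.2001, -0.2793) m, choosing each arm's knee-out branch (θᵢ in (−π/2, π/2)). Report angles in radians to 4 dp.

θ₁ = 1.0474, θ₂ = -0.0876, θ₃ = 1.3963

φ1=0.0° → target in arm frame (-0.0361, 0.2001)
  e−x'=0.1261;  (l²−L²−(e−x')²−y'²−z²)/2L = -0.1789
  θ1 = atan2(B,A) + arccos(C/0.3064) = 1.0474
rotate P by −φ2: (0.1913, -0.0688, -0.2793)
  A=-0.1013, B=-0.2793, C=(l²−L²−A²−y'²−z²)/(2L)=-0.0765
  θ2 = atan2(B,A) + arccos(C/0.2971) = -0.0876
arm 3 (φ=240.0°): x'=-0.1552, y'=-0.1313
  A cos θ + B sin θ = C:  0.2452·cos θ + -0.2793·sin θ = -0.2325
  γ=atan2(-0.2793,0.2452)=-0.8502;  ψ=arccos(-0.6255)=2.2466;  θ3=γ+ψ≈1.3963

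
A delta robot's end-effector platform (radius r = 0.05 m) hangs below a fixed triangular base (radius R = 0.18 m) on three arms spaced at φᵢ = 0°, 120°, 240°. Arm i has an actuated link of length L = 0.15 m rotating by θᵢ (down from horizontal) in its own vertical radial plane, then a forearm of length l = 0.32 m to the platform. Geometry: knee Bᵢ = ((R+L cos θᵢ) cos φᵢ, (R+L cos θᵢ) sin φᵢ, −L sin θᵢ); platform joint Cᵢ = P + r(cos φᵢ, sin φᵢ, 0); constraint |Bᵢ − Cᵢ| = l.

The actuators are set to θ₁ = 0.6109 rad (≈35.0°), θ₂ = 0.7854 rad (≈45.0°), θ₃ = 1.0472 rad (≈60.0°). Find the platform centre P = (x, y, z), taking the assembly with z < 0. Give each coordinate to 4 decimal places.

arm 1 at φ=0.0°: ρ1 = 0.2529;  S1 = (0.2529, 0.0000, -0.0860)
arm 2 at φ=120.0°: ρ2 = 0.2361;  S2 = (-0.1180, 0.2044, -0.1061)
S3 = (0.2050·cos240.0°, 0.2050·sin240.0°, -0.1299) = (-0.1025, -0.1775, -0.1299)
eliminate P² terms by subtracting sphere 1 from 2 and 3
plane₁₂: -0.7418x+0.4089y+-0.0401z = -0.0044
det = 0.5540;  x = 0.0120+-0.0904z,  y = 0.0111+-0.0661z
sphere 1 gives Az²+Bz+C=0 with A=1.0125, B=0.2142, C=-0.0368;  B²−4AC=0.1951;  roots -0.3239, 0.1124;  negative root z = -0.3239
x = 0.0413, y = 0.0325

(0.0413, 0.0325, -0.3239)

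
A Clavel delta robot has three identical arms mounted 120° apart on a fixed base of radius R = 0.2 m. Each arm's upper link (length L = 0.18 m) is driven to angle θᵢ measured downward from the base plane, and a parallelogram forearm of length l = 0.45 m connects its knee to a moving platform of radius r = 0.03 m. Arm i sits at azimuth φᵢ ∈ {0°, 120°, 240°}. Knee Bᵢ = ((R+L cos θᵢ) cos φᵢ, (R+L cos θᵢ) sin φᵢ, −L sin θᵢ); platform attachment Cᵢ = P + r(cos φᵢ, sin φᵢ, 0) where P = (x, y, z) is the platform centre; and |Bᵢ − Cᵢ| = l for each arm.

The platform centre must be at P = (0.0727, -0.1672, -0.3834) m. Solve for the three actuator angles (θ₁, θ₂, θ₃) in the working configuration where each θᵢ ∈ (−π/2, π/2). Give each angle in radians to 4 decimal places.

θ₁ = 0.3493, θ₂ = 1.3092, θ₃ = 0.1747

φ1=0.0° → target in arm frame (0.0727, -0.1672)
  e−x'=0.0973;  (l²−L²−(e−x')²−y'²−z²)/2L = -0.0398
  θ1 = atan2(B,A) + arccos(C/0.3956) = 0.3493
rotate P by −φ2: (-0.1811, 0.0206, -0.3834)
  A=0.3511, B=-0.3834, C=(l²−L²−A²−y'²−z²)/(2L)=-0.2795
  θ2 = atan2(B,A) + arccos(C/0.5199) = 1.3092
arm 3 (φ=240.0°): x'=0.1084, y'=0.1466
  A=0.0616, B=-0.3834, C=(l²−L²−A²−y'²−z²)/(2L)=-0.0060
  √(A²+B²)=0.3883;  θ3 = -1.4116+1.5863 ≈ 0.1747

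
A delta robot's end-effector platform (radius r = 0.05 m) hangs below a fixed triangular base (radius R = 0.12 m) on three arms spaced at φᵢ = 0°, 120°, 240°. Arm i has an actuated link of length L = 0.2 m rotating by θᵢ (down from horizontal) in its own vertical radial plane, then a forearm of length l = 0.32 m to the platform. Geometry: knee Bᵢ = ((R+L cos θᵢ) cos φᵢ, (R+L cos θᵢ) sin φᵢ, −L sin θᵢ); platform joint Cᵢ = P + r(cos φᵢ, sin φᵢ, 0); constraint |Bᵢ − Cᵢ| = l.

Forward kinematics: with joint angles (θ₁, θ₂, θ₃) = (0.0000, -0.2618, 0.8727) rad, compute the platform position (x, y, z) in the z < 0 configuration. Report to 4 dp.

(0.0406, 0.1132, -0.1923)

arm 1 at φ=0.0°: (R−r)+L cos θ1 = 0.2700;  O1 = (0.2700, 0.0000, 0.0000)
arm 2 at φ=120.0°: (R−r)+L cos θ2 = 0.2632;  O2 = (-0.1316, 0.2279, 0.0518)
arm 3 at φ=240.0°: (R−r)+L cos θ3 = 0.1986;  O3 = (-0.0993, -0.1720, -0.1532)
|O₂|²−|O₁|² = -0.0010;  |O₃|²−|O₁|² = -0.0100
[-0.8032 0.4559 0.1035]·P = -0.0010;  [-0.7386 -0.3439 -0.3064]·P = -0.0100
Cramer: x(z) = 0.0080-0.1698z;  y(z) = 0.0120-0.5263z
quadratic in z: (1.3059)z²+(0.0764)z+(-0.0336)=0, √Δ=0.4258 → z ∈ {-0.1923, 0.1338}; z = -0.1923 (taking z<0)
x = 0.0406, y = 0.1132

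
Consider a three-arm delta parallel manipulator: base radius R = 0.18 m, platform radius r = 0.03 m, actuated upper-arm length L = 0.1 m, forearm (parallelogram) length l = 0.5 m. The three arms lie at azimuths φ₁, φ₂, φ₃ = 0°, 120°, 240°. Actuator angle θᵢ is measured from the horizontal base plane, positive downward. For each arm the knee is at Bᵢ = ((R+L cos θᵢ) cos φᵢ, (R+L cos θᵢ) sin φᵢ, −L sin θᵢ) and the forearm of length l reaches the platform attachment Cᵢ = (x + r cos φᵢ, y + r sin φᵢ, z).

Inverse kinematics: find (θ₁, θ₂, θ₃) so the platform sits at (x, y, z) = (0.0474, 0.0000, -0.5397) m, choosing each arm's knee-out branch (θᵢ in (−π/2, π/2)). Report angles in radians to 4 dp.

φ1=0.0° → target in arm frame (0.0474, 0.0000)
  A cos θ + B sin θ = C:  0.1026·cos θ + -0.5397·sin θ = -0.3090
  θ1 = atan2(B,A) + arccos(C/0.5494) = 0.7853
φ2=120.0° → target in arm frame (-0.0237, -0.0410)
  A=0.1737, B=-0.5397, C=(l²−L²−A²−y'²−z²)/(2L)=-0.4157
  √(A²+B²)=0.5670;  θ2 = -1.2594+2.3937 ≈ 1.1343
rotate P by −φ3: (-0.0237, 0.0410, -0.5397)
  A cos θ + B sin θ = C:  0.1737·cos θ + -0.5397·sin θ = -0.4157
  θ3 = atan2(B,A) + arccos(C/0.5670) = 1.1343

θ₁ = 0.7853, θ₂ = 1.1343, θ₃ = 1.1343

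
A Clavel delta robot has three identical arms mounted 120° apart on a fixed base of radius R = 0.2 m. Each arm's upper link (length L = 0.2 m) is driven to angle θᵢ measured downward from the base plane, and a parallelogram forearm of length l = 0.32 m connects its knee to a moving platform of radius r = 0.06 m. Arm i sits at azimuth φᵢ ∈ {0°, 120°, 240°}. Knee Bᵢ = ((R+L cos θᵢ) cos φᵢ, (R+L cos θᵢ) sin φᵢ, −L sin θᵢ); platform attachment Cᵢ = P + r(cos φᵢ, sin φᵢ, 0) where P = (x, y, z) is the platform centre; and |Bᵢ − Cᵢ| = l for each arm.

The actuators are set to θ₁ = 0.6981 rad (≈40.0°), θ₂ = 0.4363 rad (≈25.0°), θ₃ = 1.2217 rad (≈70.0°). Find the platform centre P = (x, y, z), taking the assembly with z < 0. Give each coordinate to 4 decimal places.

arm 1 at φ=0.0°: ρ1 = 0.2932;  S1 = (0.2932, 0.0000, -0.1286)
φ2=120.0°: virtual centre (-0.1606, 0.2782, -0.0845), radius l
arm 3 at φ=240.0°: ρ3 = 0.2084;  S3 = (-0.1042, -0.1805, -0.1879)
eliminate P² terms by subtracting sphere 1 from 2 and 3
[-0.9077 0.5564 0.0881]·P = 0.0079;  [-0.7948 -0.3610 -0.1188]·P = -0.0237
det = 0.7699;  x = 0.0135+-0.0445z,  y = 0.0361+-0.2309z
into |P−S₁|² = l²: 1.0553z² + 0.2654z + -0.0063 = 0;  Δ = 0.0971;  z = -0.2734 or 0.0219 → z<0 root = -0.2734
x = 0.0257, y = 0.0992

(0.0257, 0.0992, -0.2734)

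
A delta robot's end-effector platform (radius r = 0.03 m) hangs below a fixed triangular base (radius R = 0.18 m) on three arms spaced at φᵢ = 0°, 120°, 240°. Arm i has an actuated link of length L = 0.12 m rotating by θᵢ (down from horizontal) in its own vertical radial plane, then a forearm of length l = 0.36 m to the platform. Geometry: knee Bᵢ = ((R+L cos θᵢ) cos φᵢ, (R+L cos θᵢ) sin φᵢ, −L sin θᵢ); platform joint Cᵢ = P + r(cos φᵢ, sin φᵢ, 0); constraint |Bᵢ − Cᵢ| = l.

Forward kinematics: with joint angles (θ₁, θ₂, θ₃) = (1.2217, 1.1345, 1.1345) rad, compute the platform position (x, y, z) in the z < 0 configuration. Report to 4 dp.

(-0.0106, 0.0000, -0.4110)

φ1=0.0°: virtual centre (0.1910, 0.0000, -0.1128), radius l
arm 2 at φ=120.0°: ρ2 = 0.2007;  O2 = (-0.1004, 0.1738, -0.1088)
φ3=240.0°: virtual centre (-0.1004, -0.1738, -0.1088), radius l
subtract pairs → two planes through P
plane₁₂: -0.5828x+0.3476y+0.0080z = 0.0029
det = 0.4052;  x = -0.0050+0.0137z,  y = 0.0000+0.0000z
quadratic in z: (1.0002)z²+(0.2201)z+(-0.0785)=0, √Δ=0.6020 → z ∈ {-0.4110, 0.1909}; z = -0.4110 (taking z<0)
x = -0.0106, y = 0.0000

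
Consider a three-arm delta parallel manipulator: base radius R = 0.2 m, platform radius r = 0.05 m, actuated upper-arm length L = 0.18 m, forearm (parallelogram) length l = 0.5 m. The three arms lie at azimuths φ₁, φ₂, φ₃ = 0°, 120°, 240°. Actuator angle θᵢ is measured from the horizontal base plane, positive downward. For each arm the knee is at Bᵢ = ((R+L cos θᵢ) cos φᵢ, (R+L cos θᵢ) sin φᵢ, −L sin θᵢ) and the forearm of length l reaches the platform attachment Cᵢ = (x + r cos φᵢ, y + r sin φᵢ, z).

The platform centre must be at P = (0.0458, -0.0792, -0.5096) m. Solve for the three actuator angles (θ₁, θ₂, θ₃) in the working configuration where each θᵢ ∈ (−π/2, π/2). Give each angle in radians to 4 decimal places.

rotate P by −φ1: (0.0458, -0.0792, -0.5096)
  A=0.1042, B=-0.5096, C=(l²−L²−A²−y'²−z²)/(2L)=-0.1645
  θ1 = atan2(B,A) + arccos(C/0.5201) = 0.5235
arm 2 (φ=120.0°): x'=-0.0915, y'=-0.0001
  e−x'=0.2415;  (l²−L²−(e−x')²−y'²−z²)/2L = -0.2789
  γ=atan2(-0.5096,0.2415)=-1.1283;  ψ=arccos(-0.4946)=2.0882;  θ2=γ+ψ≈0.9599
φ3=240.0° → target in arm frame (0.0457, 0.0793)
  A cos θ + B sin θ = C:  0.1043·cos θ + -0.5096·sin θ = -0.1646
  γ=atan2(-0.5096,0.1043)=-1.3689;  ψ=arccos(-0.3164)=1.8928;  θ3=γ+ψ≈0.5239

θ₁ = 0.5235, θ₂ = 0.9599, θ₃ = 0.5239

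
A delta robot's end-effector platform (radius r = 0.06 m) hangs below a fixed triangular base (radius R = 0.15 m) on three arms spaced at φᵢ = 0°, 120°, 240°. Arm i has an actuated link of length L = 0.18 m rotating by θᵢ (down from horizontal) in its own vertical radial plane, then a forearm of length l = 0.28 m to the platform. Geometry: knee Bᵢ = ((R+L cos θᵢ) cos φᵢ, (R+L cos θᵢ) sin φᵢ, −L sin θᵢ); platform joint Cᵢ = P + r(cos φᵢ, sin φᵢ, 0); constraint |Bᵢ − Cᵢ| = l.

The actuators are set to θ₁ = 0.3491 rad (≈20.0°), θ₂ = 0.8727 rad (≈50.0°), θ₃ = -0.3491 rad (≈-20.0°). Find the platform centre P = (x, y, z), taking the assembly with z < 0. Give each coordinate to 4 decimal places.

(0.0027, -0.0812, -0.1394)

O1 = (0.2591·cos0.0°, 0.2591·sin0.0°, -0.0616) = (0.2591, 0.0000, -0.0616)
arm 2 at φ=120.0°: e+L cos θ2 = 0.2057;  O2 = (-0.1028, 0.1781, -0.1379)
φ3=240.0°: virtual centre (-0.1296, -0.2244, 0.0616), radius l
eliminate P² terms by subtracting sphere 1 from 2 and 3
[-0.7240 0.3563 -0.1526]·P = -0.0096;  [-0.7774 -0.4488 0.2463]·P = 0.0000
det = 0.6019;  x = 0.0072+0.0319z,  y = -0.0124+0.4934z
into |P−O₁|² = l²: 1.2444z² + 0.0948z + -0.0110 = 0;  Δ = 0.0636;  z = -0.1394 or 0.0632 → z<0 root = -0.1394
x = 0.0027, y = -0.0812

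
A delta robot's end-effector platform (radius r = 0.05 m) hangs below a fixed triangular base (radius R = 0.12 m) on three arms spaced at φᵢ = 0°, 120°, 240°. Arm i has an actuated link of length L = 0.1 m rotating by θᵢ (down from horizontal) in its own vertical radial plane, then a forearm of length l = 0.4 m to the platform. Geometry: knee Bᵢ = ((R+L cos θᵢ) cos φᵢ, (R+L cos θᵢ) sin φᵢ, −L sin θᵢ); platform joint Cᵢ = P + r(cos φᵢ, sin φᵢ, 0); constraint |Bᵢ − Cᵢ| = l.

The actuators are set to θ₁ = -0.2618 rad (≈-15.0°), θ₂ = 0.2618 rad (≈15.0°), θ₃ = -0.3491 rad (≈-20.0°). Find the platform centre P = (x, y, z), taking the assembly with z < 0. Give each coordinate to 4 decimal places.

(0.0300, -0.0713, -0.3432)

arm 1 at φ=0.0°: ρ1 = 0.1666;  centre 1 = (0.1666, 0.0000, 0.0259)
arm 2 at φ=120.0°: ρ2 = 0.1666;  centre 2 = (-0.0833, 0.1443, -0.0259)
arm 3 at φ=240.0°: ρ3 = 0.1640;  centre 3 = (-0.0820, -0.1420, 0.0342)
subtract pairs → two planes through P
[-0.4998 0.2885 -0.1035]·P = 0.0000;  [-0.4972 -0.2840 0.0166]·P = -0.0004
Cramer: x(z) = 0.0004-0.0862z;  y(z) = 0.0006+0.2095z
quadratic in z: (1.0513)z²+(-0.0228)z+(-0.1317)=0, √Δ=0.7446 → z ∈ {-0.3432, 0.3650}; z = -0.3432 (taking z<0)
x = 0.0300, y = -0.0713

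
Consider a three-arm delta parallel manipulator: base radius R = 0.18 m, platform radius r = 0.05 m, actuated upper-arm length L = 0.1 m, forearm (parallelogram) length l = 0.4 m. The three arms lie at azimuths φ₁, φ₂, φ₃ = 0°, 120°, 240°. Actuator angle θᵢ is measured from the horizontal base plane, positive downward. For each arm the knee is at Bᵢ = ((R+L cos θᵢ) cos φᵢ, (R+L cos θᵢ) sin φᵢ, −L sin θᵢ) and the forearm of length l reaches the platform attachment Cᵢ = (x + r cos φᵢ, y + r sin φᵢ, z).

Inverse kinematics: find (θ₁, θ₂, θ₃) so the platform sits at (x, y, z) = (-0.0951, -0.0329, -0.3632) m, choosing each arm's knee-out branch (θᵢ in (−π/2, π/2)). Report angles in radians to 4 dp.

φ1=0.0° → target in arm frame (-0.0951, -0.0329)
  e−x'=0.2251;  (l²−L²−(e−x')²−y'²−z²)/2L = -0.1683
  θ1 = atan2(B,A) + arccos(C/0.4273) = 0.9598
φ2=120.0° → target in arm frame (0.0191, 0.0988)
  A cos θ + B sin θ = C:  0.1109·cos θ + -0.3632·sin θ = -0.0199
  θ2 = atan2(B,A) + arccos(C/0.3798) = 0.3490
rotate P by −φ3: (0.0760, -0.0659, -0.3632)
  A=0.0540, B=-0.3632, C=(l²−L²−A²−y'²−z²)/(2L)=0.0542
  √(A²+B²)=0.3672;  θ3 = -1.4233+1.4228 ≈ -0.0005

θ₁ = 0.9598, θ₂ = 0.3490, θ₃ = -0.0005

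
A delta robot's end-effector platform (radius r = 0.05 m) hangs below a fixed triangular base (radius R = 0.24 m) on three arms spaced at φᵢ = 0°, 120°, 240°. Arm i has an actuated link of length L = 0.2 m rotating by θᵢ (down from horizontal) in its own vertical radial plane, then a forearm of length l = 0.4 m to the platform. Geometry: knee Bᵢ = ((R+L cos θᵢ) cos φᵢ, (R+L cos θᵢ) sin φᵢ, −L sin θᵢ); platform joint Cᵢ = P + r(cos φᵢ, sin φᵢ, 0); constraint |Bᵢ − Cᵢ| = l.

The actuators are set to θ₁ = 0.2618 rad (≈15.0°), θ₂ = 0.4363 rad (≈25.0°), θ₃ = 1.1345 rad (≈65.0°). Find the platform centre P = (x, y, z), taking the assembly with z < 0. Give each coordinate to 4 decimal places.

(0.0702, 0.0882, -0.2847)

S1 = (0.3832·cos0.0°, 0.3832·sin0.0°, -0.0518) = (0.3832, 0.0000, -0.0518)
arm 2 at φ=120.0°: ρ2 = 0.3713;  S2 = (-0.1856, 0.3215, -0.0845)
φ3=240.0°: virtual centre (-0.1373, -0.2377, -0.1813), radius l
eliminate P² terms by subtracting sphere 1 from 2 and 3
linear system: -1.1376x+0.6430y = -0.0045−-0.0655z; -1.0409x+-0.4755y = -0.0413−-0.2590z
det = 1.2103;  x = 0.0237+-0.1634z,  y = 0.0349+-0.1871z
quadratic in z: (1.0617)z²+(0.2079)z+(-0.0269)=0, √Δ=0.3967 → z ∈ {-0.2847, 0.0889}; z = -0.2847 (taking z<0)
x = 0.0702, y = 0.0882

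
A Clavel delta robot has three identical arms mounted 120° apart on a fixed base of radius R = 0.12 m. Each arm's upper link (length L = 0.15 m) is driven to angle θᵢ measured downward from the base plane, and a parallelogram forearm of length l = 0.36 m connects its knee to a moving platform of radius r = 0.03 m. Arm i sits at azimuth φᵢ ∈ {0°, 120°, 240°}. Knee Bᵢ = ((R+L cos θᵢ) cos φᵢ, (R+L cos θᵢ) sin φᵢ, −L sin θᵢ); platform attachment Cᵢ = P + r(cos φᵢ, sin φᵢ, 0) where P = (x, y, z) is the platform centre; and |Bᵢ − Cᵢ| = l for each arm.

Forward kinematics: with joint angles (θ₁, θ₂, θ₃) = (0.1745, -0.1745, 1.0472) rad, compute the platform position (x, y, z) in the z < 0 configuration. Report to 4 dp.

(0.0461, 0.1530, -0.2896)

φ1=0.0°: virtual centre (0.2377, 0.0000, -0.0260), radius l
arm 2 at φ=120.0°: e+L cos θ2 = 0.2377;  S2 = (-0.1189, 0.2059, 0.0260)
φ3=240.0°: virtual centre (-0.0825, -0.1429, -0.1299), radius l
eliminate P² terms by subtracting sphere 1 from 2 and 3
[-0.7132 0.4117 0.1042]·P = 0.0000;  [-0.6404 -0.2858 -0.2077]·P = -0.0131
Cramer: x(z) = 0.0115-0.1193z;  y(z) = 0.0200-0.4596z
into |P−S₁|² = l²: 1.2254z² + 0.0877z + -0.0774 = 0;  Δ = 0.3869;  z = -0.2896 or 0.2180 → z<0 root = -0.2896
x = 0.0461, y = 0.1530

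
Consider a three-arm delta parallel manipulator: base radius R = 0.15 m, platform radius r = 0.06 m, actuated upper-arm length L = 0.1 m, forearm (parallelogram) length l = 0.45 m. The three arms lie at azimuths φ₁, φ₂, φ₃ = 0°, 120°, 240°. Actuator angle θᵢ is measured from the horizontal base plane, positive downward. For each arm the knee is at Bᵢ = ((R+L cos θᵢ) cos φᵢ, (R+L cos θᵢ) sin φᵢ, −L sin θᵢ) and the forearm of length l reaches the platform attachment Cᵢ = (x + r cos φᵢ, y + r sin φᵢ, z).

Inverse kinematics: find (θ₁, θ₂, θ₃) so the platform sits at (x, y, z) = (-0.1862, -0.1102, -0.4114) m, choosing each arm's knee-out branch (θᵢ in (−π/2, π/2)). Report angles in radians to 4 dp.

φ1=0.0° → target in arm frame (-0.1862, -0.1102)
  A=0.2762, B=-0.4114, C=(l²−L²−A²−y'²−z²)/(2L)=-0.3259
  θ1 = atan2(B,A) + arccos(C/0.4955) = 1.3090
rotate P by −φ2: (-0.0023, 0.2164, -0.4114)
  e−x'=0.0923;  (l²−L²−(e−x')²−y'²−z²)/2L = -0.1604
  γ=atan2(-0.4114,0.0923)=-1.3500;  ψ=arccos(-0.3805)=1.9611;  θ2=γ+ψ≈0.6111
rotate P by −φ3: (0.1885, -0.1062, -0.4114)
  A=-0.0985, B=-0.4114, C=(l²−L²−A²−y'²−z²)/(2L)=0.0114
  √(A²+B²)=0.4230;  θ3 = -1.8059+1.5439 ≈ -0.2619

θ₁ = 1.3090, θ₂ = 0.6111, θ₃ = -0.2619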